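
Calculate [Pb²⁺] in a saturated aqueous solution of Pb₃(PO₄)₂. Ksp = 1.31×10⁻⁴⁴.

1.97×10⁻⁹ M

Pb₃(PO₄)₂(s) ⇌ 3 Pb²⁺(aq) + 2 PO₄³⁻(aq)
Call the molar solubility s, so that [Pb²⁺] = 3s and [PO₄³⁻] = 2s.
Ksp = [Pb²⁺]^3[PO₄³⁻]^2 = (3s)^3 · (2s)^2 = 108s^5 = 1.31×10⁻⁴⁴
s = 6.56×10⁻¹⁰ mol L⁻¹
[Pb²⁺] = 3s = 1.97×10⁻⁹ mol L⁻¹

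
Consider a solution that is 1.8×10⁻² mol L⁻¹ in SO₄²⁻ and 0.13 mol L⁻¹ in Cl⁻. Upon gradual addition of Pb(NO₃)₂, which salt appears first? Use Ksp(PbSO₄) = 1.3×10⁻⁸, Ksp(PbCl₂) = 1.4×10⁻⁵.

Each salt precipitates once Q = Ksp for that salt.
For PbSO₄: [Pb²⁺] = (Ksp/[SO₄²⁻]) = 7.2×10⁻⁷ mol L⁻¹
For PbCl₂: [Pb²⁺] = (Ksp/[Cl⁻]^2) = 8.3×10⁻⁴ mol L⁻¹
PbSO₄ requires the lower [Pb²⁺], so it precipitates first.

PbSO₄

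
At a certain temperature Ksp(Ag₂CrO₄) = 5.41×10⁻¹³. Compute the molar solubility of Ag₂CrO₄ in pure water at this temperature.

5.13×10⁻⁵ M

Ag₂CrO₄(s) ⇌ 2 Ag⁺(aq) + CrO₄²⁻(aq)
Call the molar solubility s, so that [Ag⁺] = 2s and [CrO₄²⁻] = s.
Ksp = [Ag⁺]^2[CrO₄²⁻] = (2s)^2 · s = 4s^3
4s^3 = 5.41×10⁻¹³  ⇒  s^3 = 1.35×10⁻¹³
s = (1.35×10⁻¹³)^(1/3) = 5.13×10⁻⁵ mol L⁻¹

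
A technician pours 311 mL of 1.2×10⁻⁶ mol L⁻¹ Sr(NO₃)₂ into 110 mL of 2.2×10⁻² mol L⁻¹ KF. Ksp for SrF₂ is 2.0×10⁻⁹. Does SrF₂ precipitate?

After mixing, V = 311 mL + 110 mL = 421 mL.
[Sr²⁺] = (1.2×10⁻⁶)(311)/421 = 8.9×10⁻⁷ mol L⁻¹
[F⁻] = (2.2×10⁻²)(110)/421 = 5.7×10⁻³ mol L⁻¹
Q = [Sr²⁺][F⁻]^2 = 2.9×10⁻¹¹
Since Q (2.9×10⁻¹¹) is less than Ksp (2.0×10⁻⁹), no SrF₂ precipitates.

No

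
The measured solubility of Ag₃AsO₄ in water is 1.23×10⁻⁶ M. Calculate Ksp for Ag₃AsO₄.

Ksp = 6.18×10⁻²³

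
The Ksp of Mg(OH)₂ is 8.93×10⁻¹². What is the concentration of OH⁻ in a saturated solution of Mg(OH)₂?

Mg(OH)₂(s) ⇌ Mg²⁺(aq) + 2 OH⁻(aq)
Let s be the molar solubility. Then [Mg²⁺] = s and [OH⁻] = 2s.
Ksp = [Mg²⁺][OH⁻]^2 = s · (2s)^2 = 4s^3 = 8.93×10⁻¹²
s = 1.31×10⁻⁴ mol L⁻¹
[OH⁻] = 2s = 2.61×10⁻⁴ mol L⁻¹

2.61×10⁻⁴ M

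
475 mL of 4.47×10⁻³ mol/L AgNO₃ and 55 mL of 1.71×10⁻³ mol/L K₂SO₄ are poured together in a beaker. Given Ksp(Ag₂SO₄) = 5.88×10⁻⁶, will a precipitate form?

No

Total volume after mixing = 475 + 55 = 530 mL.
[Ag⁺] = (4.47×10⁻³)(475)/530 = 4.01×10⁻³ mol/L
[SO₄²⁻] = (1.71×10⁻³)(55)/530 = 1.77×10⁻⁴ mol/L
Q = [Ag⁺]^2[SO₄²⁻] = 2.85×10⁻⁹
Since Q (2.85×10⁻⁹) is less than Ksp (5.88×10⁻⁶), no Ag₂SO₄ precipitates.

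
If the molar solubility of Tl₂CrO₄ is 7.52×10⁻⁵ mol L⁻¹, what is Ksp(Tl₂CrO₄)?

Tl₂CrO₄(s) ⇌ 2 Tl⁺(aq) + CrO₄²⁻(aq)
Let s be the molar solubility. Then [Tl⁺] = 2s and [CrO₄²⁻] = s.
Ksp = [Tl⁺]^2[CrO₄²⁻] = (2s)^2 · s = 4s^3
Ksp = 4 × (7.52×10⁻⁵)^3 = 1.70×10⁻¹²

Ksp = 1.70×10⁻¹²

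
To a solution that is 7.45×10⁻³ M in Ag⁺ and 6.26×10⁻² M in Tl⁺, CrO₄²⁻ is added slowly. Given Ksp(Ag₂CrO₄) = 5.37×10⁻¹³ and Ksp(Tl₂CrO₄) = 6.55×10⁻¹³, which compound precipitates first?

A salt starts to precipitate once the ion product Q reaches its Ksp.
For Ag₂CrO₄: [CrO₄²⁻] = (Ksp/[Ag⁺]^2) = 9.68×10⁻⁹ M
For Tl₂CrO₄: [CrO₄²⁻] = (Ksp/[Tl⁺]^2) = 1.67×10⁻¹⁰ M
Tl₂CrO₄ requires the lower [CrO₄²⁻], so it precipitates first.

Tl₂CrO₄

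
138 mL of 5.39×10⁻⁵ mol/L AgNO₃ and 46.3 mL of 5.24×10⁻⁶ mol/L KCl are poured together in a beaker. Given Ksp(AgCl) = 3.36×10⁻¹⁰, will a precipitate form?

No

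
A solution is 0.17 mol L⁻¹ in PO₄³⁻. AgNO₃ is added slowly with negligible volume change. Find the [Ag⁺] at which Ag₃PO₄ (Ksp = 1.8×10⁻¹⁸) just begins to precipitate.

2.2×10⁻⁶ M

Precipitation of each salt begins when its ion product equals Ksp.
Ag₃PO₄(s) ⇌ 3 Ag⁺(aq) + PO₄³⁻(aq)
Ksp = [Ag⁺]^3[PO₄³⁻] = [Ag⁺]^3(0.17)
[Ag⁺]^3 = 1.8×10⁻¹⁸ / (0.17) = 1.1×10⁻¹⁷
[Ag⁺] = 2.2×10⁻⁶ mol L⁻¹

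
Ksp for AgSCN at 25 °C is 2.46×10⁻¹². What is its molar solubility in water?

1.57×10⁻⁶ M

AgSCN(s) ⇌ Ag⁺(aq) + SCN⁻(aq)
Call the molar solubility s, so that [Ag⁺] = s and [SCN⁻] = s.
Ksp = [Ag⁺][SCN⁻] = s · s = s^2
s^2 = 2.46×10⁻¹²
s = (2.46×10⁻¹²)^(1/2) = 1.57×10⁻⁶ mol L⁻¹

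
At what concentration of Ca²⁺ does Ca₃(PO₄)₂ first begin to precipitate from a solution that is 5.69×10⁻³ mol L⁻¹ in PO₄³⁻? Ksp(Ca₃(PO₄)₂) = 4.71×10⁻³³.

5.26×10⁻¹⁰ M

Precipitation of each salt begins when its ion product equals Ksp.
Ca₃(PO₄)₂(s) ⇌ 3 Ca²⁺(aq) + 2 PO₄³⁻(aq)
Ksp = [Ca²⁺]^3[PO₄³⁻]^2 = [Ca²⁺]^3(5.69×10⁻³)^2
[Ca²⁺]^3 = 4.71×10⁻³³ / (5.69×10⁻³)^2 = 1.45×10⁻²⁸
[Ca²⁺] = 5.26×10⁻¹⁰ mol L⁻¹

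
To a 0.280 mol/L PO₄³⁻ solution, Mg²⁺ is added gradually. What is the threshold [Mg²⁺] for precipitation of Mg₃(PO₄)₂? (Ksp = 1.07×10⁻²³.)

5.15×10⁻⁸ M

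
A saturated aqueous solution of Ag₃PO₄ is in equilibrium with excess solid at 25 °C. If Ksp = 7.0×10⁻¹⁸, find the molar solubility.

2.3×10⁻⁵ M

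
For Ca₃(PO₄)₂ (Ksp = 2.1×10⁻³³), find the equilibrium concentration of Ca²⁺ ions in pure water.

3.4×10⁻⁷ M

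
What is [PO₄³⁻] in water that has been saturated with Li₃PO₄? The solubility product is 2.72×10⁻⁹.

3.17×10⁻³ M

Li₃PO₄(s) ⇌ 3 Li⁺(aq) + PO₄³⁻(aq)
If s mol/L of Li₃PO₄ dissolves, [Li⁺] = 3s and [PO₄³⁻] = s.
Ksp = [Li⁺]^3[PO₄³⁻] = (3s)^3 · s = 27s^4 = 2.72×10⁻⁹
s = 3.17×10⁻³ mol L⁻¹
[PO₄³⁻] = s = 3.17×10⁻³ mol L⁻¹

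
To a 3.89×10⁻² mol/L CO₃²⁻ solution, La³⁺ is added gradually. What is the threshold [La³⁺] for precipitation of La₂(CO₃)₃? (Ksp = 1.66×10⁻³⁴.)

Each salt precipitates once Q = Ksp for that salt.
La₂(CO₃)₃(s) ⇌ 2 La³⁺(aq) + 3 CO₃²⁻(aq)
Ksp = [La³⁺]^2[CO₃²⁻]^3 = [La³⁺]^2(3.89×10⁻²)^3
[La³⁺]^2 = 1.66×10⁻³⁴ / (3.89×10⁻²)^3 = 2.82×10⁻³⁰
[La³⁺] = 1.68×10⁻¹⁵ mol/L

1.68×10⁻¹⁵ M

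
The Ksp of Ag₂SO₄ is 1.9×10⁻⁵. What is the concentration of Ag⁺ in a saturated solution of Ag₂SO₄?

Ag₂SO₄(s) ⇌ 2 Ag⁺(aq) + SO₄²⁻(aq)
If s mol/L of Ag₂SO₄ dissolves, [Ag⁺] = 2s and [SO₄²⁻] = s.
Ksp = [Ag⁺]^2[SO₄²⁻] = (2s)^2 · s = 4s^3 = 1.9×10⁻⁵
s = 1.7×10⁻² M
[Ag⁺] = 2s = 3.4×10⁻² M

3.4×10⁻² M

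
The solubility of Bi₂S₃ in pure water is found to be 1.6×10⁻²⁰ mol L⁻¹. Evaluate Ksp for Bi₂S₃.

Bi₂S₃(s) ⇌ 2 Bi³⁺(aq) + 3 S²⁻(aq)
If s mol/L of Bi₂S₃ dissolves, [Bi³⁺] = 2s and [S²⁻] = 3s.
Ksp = [Bi³⁺]^2[S²⁻]^3 = (2s)^2 · (3s)^3 = 108s^5
Ksp = 108 × (1.6×10⁻²⁰)^5 = 1.1×10⁻⁹⁷

Ksp = 1.1×10⁻⁹⁷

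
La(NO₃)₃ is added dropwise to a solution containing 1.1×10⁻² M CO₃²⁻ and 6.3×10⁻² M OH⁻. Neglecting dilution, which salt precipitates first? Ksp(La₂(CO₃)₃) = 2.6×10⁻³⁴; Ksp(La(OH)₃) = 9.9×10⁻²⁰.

Each salt precipitates once Q = Ksp for that salt.
For La₂(CO₃)₃: [La³⁺] = (Ksp/[CO₃²⁻]^3)^(1/2) = 1.4×10⁻¹⁴ M
For La(OH)₃: [La³⁺] = (Ksp/[OH⁻]^3) = 4.0×10⁻¹⁶ M
The smaller threshold [La³⁺] is reached first, so La(OH)₃ precipitates first.

La(OH)₃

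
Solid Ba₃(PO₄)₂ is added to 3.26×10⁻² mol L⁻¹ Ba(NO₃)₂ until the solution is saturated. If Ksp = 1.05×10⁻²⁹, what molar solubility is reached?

Ba₃(PO₄)₂(s) ⇌ 3 Ba²⁺(aq) + 2 PO₄³⁻(aq)
With Ba²⁺ already at 3.26×10⁻² mol L⁻¹ and s small, take [Ba²⁺] ≈ 3.26×10⁻² mol L⁻¹ and [PO₄³⁻] = 2s.
Ksp = [Ba²⁺]^3[PO₄³⁻]^2 = (3.26×10⁻²)^3(2s)^2
(2s)^2 = 1.05×10⁻²⁹ / (3.26×10⁻²)^3 = 3.03×10⁻²⁵
s = 2.75×10⁻¹³ mol L⁻¹

2.75×10⁻¹³ M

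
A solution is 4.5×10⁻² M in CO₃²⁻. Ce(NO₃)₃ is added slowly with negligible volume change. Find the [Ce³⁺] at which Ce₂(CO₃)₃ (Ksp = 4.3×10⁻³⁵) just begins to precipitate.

A salt starts to precipitate once the ion product Q reaches its Ksp.
Ce₂(CO₃)₃(s) ⇌ 2 Ce³⁺(aq) + 3 CO₃²⁻(aq)
Ksp = [Ce³⁺]^2[CO₃²⁻]^3 = [Ce³⁺]^2(4.5×10⁻²)^3
[Ce³⁺]^2 = 4.3×10⁻³⁵ / (4.5×10⁻²)^3 = 4.7×10⁻³¹
[Ce³⁺] = 6.9×10⁻¹⁶ M

6.9×10⁻¹⁶ M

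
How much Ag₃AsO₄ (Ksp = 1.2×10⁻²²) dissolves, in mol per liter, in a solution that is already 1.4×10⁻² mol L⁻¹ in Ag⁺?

4.4×10⁻¹⁷ M

Ag₃AsO₄(s) ⇌ 3 Ag⁺(aq) + AsO₄³⁻(aq)
The solution already contains Ag⁺ at 1.4×10⁻² mol L⁻¹. Let s be the molar solubility of Ag₃AsO₄.
[Ag⁺] ≈ 1.4×10⁻² mol L⁻¹ (common ion dominates); [AsO₄³⁻] = s.
Ksp = [Ag⁺]^3[AsO₄³⁻] = (1.4×10⁻²)^3s
s = 1.2×10⁻²² / (1.4×10⁻²)^3 = 4.4×10⁻¹⁷
s = 4.4×10⁻¹⁷ mol L⁻¹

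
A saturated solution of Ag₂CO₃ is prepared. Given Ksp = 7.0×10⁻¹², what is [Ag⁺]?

Ag₂CO₃(s) ⇌ 2 Ag⁺(aq) + CO₃²⁻(aq)
For each mole of Ag₂CO₃ that dissolves per liter, [Ag⁺] = 2s and [CO₃²⁻] = s; let s denote this solubility.
Ksp = [Ag⁺]^2[CO₃²⁻] = (2s)^2 · s = 4s^3 = 7.0×10⁻¹²
s = 1.2×10⁻⁴ mol L⁻¹
[Ag⁺] = 2s = 2.4×10⁻⁴ mol L⁻¹

2.4×10⁻⁴ M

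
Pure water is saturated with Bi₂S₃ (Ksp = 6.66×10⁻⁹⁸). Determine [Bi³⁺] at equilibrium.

2.88×10⁻²⁰ M

Bi₂S₃(s) ⇌ 2 Bi³⁺(aq) + 3 S²⁻(aq)
Let s be the molar solubility. Then [Bi³⁺] = 2s and [S²⁻] = 3s.
Ksp = [Bi³⁺]^2[S²⁻]^3 = (2s)^2 · (3s)^3 = 108s^5 = 6.66×10⁻⁹⁸
s = 1.44×10⁻²⁰ M
[Bi³⁺] = 2s = 2.88×10⁻²⁰ M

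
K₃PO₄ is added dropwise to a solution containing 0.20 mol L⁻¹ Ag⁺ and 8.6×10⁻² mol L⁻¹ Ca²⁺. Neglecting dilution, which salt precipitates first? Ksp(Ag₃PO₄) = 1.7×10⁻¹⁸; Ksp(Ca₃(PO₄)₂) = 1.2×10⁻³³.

Ag₃PO₄

Precipitation begins when Q = Ksp.
For Ag₃PO₄: [PO₄³⁻] = (Ksp/[Ag⁺]^3) = 2.1×10⁻¹⁶ mol L⁻¹
For Ca₃(PO₄)₂: [PO₄³⁻] = (Ksp/[Ca²⁺]^3)^(1/2) = 1.4×10⁻¹⁵ mol L⁻¹
The smaller threshold [PO₄³⁻] is reached first, so Ag₃PO₄ precipitates first.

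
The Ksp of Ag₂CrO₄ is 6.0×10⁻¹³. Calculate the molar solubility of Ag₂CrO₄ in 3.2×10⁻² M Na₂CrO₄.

2.2×10⁻⁶ M

Ag₂CrO₄(s) ⇌ 2 Ag⁺(aq) + CrO₄²⁻(aq)
Let s be the solubility of Ag₂CrO₄ here. The common ion gives [CrO₄²⁻] ≈ 3.2×10⁻² M, and [Ag⁺] = 2s.
Ksp = [Ag⁺]^2[CrO₄²⁻] = (2s)^2(3.2×10⁻²)
(2s)^2 = 6.0×10⁻¹³ / (3.2×10⁻²) = 1.9×10⁻¹¹
s = 2.2×10⁻⁶ M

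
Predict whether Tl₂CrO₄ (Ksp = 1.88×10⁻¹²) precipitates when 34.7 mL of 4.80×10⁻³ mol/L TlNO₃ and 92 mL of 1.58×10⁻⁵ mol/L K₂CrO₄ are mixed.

Yes

Total volume after mixing = 34.7 + 92 = 126.7 mL.
[Tl⁺] = (4.80×10⁻³)(34.7)/126.7 = 1.31×10⁻³ mol/L
[CrO₄²⁻] = (1.58×10⁻⁵)(92)/126.7 = 1.15×10⁻⁵ mol/L
Q = [Tl⁺]^2[CrO₄²⁻] = 1.98×10⁻¹¹
Since Q (1.98×10⁻¹¹) exceeds Ksp (1.88×10⁻¹²), Tl₂CrO₄ will precipitate.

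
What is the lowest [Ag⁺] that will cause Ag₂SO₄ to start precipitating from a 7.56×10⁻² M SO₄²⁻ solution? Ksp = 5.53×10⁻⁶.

Precipitation begins when Q = Ksp.
Ag₂SO₄(s) ⇌ 2 Ag⁺(aq) + SO₄²⁻(aq)
Ksp = [Ag⁺]^2[SO₄²⁻] = [Ag⁺]^2(7.56×10⁻²)
[Ag⁺]^2 = 5.53×10⁻⁶ / (7.56×10⁻²) = 7.31×10⁻⁵
[Ag⁺] = 8.55×10⁻³ M

8.55×10⁻³ M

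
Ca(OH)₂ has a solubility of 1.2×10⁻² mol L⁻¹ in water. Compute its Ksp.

Ksp = 6.9×10⁻⁶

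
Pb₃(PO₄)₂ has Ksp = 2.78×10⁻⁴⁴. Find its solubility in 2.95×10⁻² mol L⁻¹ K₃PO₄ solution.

1.06×10⁻¹⁴ M

Pb₃(PO₄)₂(s) ⇌ 3 Pb²⁺(aq) + 2 PO₄³⁻(aq)
Let s be the solubility of Pb₃(PO₄)₂ here. The common ion gives [PO₄³⁻] ≈ 2.95×10⁻² mol L⁻¹, and [Pb²⁺] = 3s.
Ksp = [Pb²⁺]^3[PO₄³⁻]^2 = (3s)^3(2.95×10⁻²)^2
(3s)^3 = 2.78×10⁻⁴⁴ / (2.95×10⁻²)^2 = 3.19×10⁻⁴¹
s = 1.06×10⁻¹⁴ mol L⁻¹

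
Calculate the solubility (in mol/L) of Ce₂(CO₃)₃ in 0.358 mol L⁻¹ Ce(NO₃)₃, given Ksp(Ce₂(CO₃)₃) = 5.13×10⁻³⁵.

Ce₂(CO₃)₃(s) ⇌ 2 Ce³⁺(aq) + 3 CO₃²⁻(aq)
Ce³⁺ is already present at 0.358 mol L⁻¹. If s mol/L of Ce₂(CO₃)₃ dissolves, [CO₃²⁻] = 3s while [Ce³⁺] ≈ 0.358 mol L⁻¹.
Ksp = [Ce³⁺]^2[CO₃²⁻]^3 = (0.358)^2(3s)^3
(3s)^3 = 5.13×10⁻³⁵ / (0.358)^2 = 4.00×10⁻³⁴
s = 2.46×10⁻¹² mol L⁻¹

2.46×10⁻¹² M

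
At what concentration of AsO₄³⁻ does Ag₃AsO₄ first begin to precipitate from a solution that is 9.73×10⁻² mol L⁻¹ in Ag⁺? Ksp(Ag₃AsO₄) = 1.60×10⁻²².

Precipitation of each salt begins when its ion product equals Ksp.
Ag₃AsO₄(s) ⇌ 3 Ag⁺(aq) + AsO₄³⁻(aq)
Ksp = [Ag⁺]^3[AsO₄³⁻] = [AsO₄³⁻](9.73×10⁻²)^3
[AsO₄³⁻] = 1.60×10⁻²² / (9.73×10⁻²)^3 = 1.74×10⁻¹⁹
[AsO₄³⁻] = 1.74×10⁻¹⁹ mol L⁻¹

1.74×10⁻¹⁹ M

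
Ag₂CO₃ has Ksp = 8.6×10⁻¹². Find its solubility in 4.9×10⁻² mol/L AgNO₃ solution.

3.6×10⁻⁹ M

Ag₂CO₃(s) ⇌ 2 Ag⁺(aq) + CO₃²⁻(aq)
Ag⁺ is already present at 4.9×10⁻² mol/L. If s mol/L of Ag₂CO₃ dissolves, [CO₃²⁻] = s while [Ag⁺] ≈ 4.9×10⁻² mol/L.
Ksp = [Ag⁺]^2[CO₃²⁻] = (4.9×10⁻²)^2s
s = 8.6×10⁻¹² / (4.9×10⁻²)^2 = 3.6×10⁻⁹
s = 3.6×10⁻⁹ mol/L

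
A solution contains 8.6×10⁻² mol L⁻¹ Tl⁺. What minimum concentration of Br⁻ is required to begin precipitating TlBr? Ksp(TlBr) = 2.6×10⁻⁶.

Precipitation begins when Q = Ksp.
TlBr(s) ⇌ Tl⁺(aq) + Br⁻(aq)
Ksp = [Tl⁺][Br⁻] = [Br⁻](8.6×10⁻²)
[Br⁻] = 2.6×10⁻⁶ / (8.6×10⁻²) = 3.0×10⁻⁵
[Br⁻] = 3.0×10⁻⁵ mol L⁻¹

3.0×10⁻⁵ M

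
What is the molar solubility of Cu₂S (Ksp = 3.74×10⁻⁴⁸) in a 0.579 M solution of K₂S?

Cu₂S(s) ⇌ 2 Cu⁺(aq) + S²⁻(aq)
Let s be the solubility of Cu₂S here. The common ion gives [S²⁻] ≈ 0.579 M, and [Cu⁺] = 2s.
Ksp = [Cu⁺]^2[S²⁻] = (2s)^2(0.579)
(2s)^2 = 3.74×10⁻⁴⁸ / (0.579) = 6.46×10⁻⁴⁸
s = 1.27×10⁻²⁴ M

1.27×10⁻²⁴ M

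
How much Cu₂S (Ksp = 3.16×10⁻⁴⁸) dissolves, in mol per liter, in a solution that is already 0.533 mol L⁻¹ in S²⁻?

Cu₂S(s) ⇌ 2 Cu⁺(aq) + S²⁻(aq)
Let s be the solubility of Cu₂S here. The common ion gives [S²⁻] ≈ 0.533 mol L⁻¹, and [Cu⁺] = 2s.
Ksp = [Cu⁺]^2[S²⁻] = (2s)^2(0.533)
(2s)^2 = 3.16×10⁻⁴⁸ / (0.533) = 5.93×10⁻⁴⁸
s = 1.22×10⁻²⁴ mol L⁻¹

1.22×10⁻²⁴ M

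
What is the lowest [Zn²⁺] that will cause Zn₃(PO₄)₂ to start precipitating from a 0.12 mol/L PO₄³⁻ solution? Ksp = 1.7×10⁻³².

The threshold for precipitation is Q = Ksp.
Zn₃(PO₄)₂(s) ⇌ 3 Zn²⁺(aq) + 2 PO₄³⁻(aq)
Ksp = [Zn²⁺]^3[PO₄³⁻]^2 = [Zn²⁺]^3(0.12)^2
[Zn²⁺]^3 = 1.7×10⁻³² / (0.12)^2 = 1.2×10⁻³⁰
[Zn²⁺] = 1.1×10⁻¹⁰ mol/L

1.1×10⁻¹⁰ M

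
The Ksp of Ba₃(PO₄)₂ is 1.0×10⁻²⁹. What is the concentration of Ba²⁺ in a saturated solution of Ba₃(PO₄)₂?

1.9×10⁻⁶ M

Ba₃(PO₄)₂(s) ⇌ 3 Ba²⁺(aq) + 2 PO₄³⁻(aq)
Let s be the molar solubility. Then [Ba²⁺] = 3s and [PO₄³⁻] = 2s.
Ksp = [Ba²⁺]^3[PO₄³⁻]^2 = (3s)^3 · (2s)^2 = 108s^5 = 1.0×10⁻²⁹
s = 6.2×10⁻⁷ mol/L
[Ba²⁺] = 3s = 1.9×10⁻⁶ mol/L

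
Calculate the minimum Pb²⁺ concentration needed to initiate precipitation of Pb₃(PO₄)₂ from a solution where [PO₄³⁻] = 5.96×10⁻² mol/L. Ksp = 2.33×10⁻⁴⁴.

Each salt precipitates once Q = Ksp for that salt.
Pb₃(PO₄)₂(s) ⇌ 3 Pb²⁺(aq) + 2 PO₄³⁻(aq)
Ksp = [Pb²⁺]^3[PO₄³⁻]^2 = [Pb²⁺]^3(5.96×10⁻²)^2
[Pb²⁺]^3 = 2.33×10⁻⁴⁴ / (5.96×10⁻²)^2 = 6.56×10⁻⁴²
[Pb²⁺] = 1.87×10⁻¹⁴ mol/L

1.87×10⁻¹⁴ M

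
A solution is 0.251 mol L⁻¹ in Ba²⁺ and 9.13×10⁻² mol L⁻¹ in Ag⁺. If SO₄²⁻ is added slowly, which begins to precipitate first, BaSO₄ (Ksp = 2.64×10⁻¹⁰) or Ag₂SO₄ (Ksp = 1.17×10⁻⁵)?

BaSO₄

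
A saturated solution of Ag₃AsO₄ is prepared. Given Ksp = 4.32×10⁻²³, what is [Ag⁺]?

Ag₃AsO₄(s) ⇌ 3 Ag⁺(aq) + AsO₄³⁻(aq)
If s mol/L of Ag₃AsO₄ dissolves, [Ag⁺] = 3s and [AsO₄³⁻] = s.
Ksp = [Ag⁺]^3[AsO₄³⁻] = (3s)^3 · s = 27s^4 = 4.32×10⁻²³
s = 1.12×10⁻⁶ mol L⁻¹
[Ag⁺] = 3s = 3.37×10⁻⁶ mol L⁻¹

3.37×10⁻⁶ M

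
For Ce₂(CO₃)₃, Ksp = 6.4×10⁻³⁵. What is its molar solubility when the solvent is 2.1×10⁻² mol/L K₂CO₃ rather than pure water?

1.3×10⁻¹⁵ M

Ce₂(CO₃)₃(s) ⇌ 2 Ce³⁺(aq) + 3 CO₃²⁻(aq)
CO₃²⁻ is already present at 2.1×10⁻² mol/L. If s mol/L of Ce₂(CO₃)₃ dissolves, [Ce³⁺] = 2s while [CO₃²⁻] ≈ 2.1×10⁻² mol/L.
Ksp = [Ce³⁺]^2[CO₃²⁻]^3 = (2s)^2(2.1×10⁻²)^3
(2s)^2 = 6.4×10⁻³⁵ / (2.1×10⁻²)^3 = 6.9×10⁻³⁰
s = 1.3×10⁻¹⁵ mol/L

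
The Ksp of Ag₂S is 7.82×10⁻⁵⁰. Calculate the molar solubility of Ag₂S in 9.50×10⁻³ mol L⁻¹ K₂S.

1.43×10⁻²⁴ M

Ag₂S(s) ⇌ 2 Ag⁺(aq) + S²⁻(aq)
Let s be the solubility of Ag₂S here. The common ion gives [S²⁻] ≈ 9.50×10⁻³ mol L⁻¹, and [Ag⁺] = 2s.
Ksp = [Ag⁺]^2[S²⁻] = (2s)^2(9.50×10⁻³)
(2s)^2 = 7.82×10⁻⁵⁰ / (9.50×10⁻³) = 8.23×10⁻⁴⁸
s = 1.43×10⁻²⁴ mol L⁻¹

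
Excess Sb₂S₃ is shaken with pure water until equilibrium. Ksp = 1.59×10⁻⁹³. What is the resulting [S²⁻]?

3.24×10⁻¹⁹ M

Sb₂S₃(s) ⇌ 2 Sb³⁺(aq) + 3 S²⁻(aq)
With molar solubility s: [Sb³⁺] = 2s, [S²⁻] = 3s.
Ksp = [Sb³⁺]^2[S²⁻]^3 = (2s)^2 · (3s)^3 = 108s^5 = 1.59×10⁻⁹³
s = 1.08×10⁻¹⁹ M
[S²⁻] = 3s = 3.24×10⁻¹⁹ M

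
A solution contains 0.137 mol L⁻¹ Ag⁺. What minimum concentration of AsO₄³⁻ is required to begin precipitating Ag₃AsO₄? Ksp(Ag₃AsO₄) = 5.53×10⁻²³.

A salt starts to precipitate once the ion product Q reaches its Ksp.
Ag₃AsO₄(s) ⇌ 3 Ag⁺(aq) + AsO₄³⁻(aq)
Ksp = [Ag⁺]^3[AsO₄³⁻] = [AsO₄³⁻](0.137)^3
[AsO₄³⁻] = 5.53×10⁻²³ / (0.137)^3 = 2.15×10⁻²⁰
[AsO₄³⁻] = 2.15×10⁻²⁰ mol L⁻¹

2.15×10⁻²⁰ M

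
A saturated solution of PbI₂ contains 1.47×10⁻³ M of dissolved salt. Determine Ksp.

PbI₂(s) ⇌ Pb²⁺(aq) + 2 I⁻(aq)
If s mol/L of PbI₂ dissolves, [Pb²⁺] = s and [I⁻] = 2s.
Ksp = [Pb²⁺][I⁻]^2 = s · (2s)^2 = 4s^3
Ksp = 4 × (1.47×10⁻³)^3 = 1.27×10⁻⁸

Ksp = 1.27×10⁻⁸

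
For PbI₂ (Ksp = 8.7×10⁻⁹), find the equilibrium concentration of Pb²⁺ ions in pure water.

PbI₂(s) ⇌ Pb²⁺(aq) + 2 I⁻(aq)
Let s be the molar solubility. Then [Pb²⁺] = s and [I⁻] = 2s.
Ksp = [Pb²⁺][I⁻]^2 = s · (2s)^2 = 4s^3 = 8.7×10⁻⁹
s = 1.3×10⁻³ mol/L
[Pb²⁺] = s = 1.3×10⁻³ mol/L

1.3×10⁻³ M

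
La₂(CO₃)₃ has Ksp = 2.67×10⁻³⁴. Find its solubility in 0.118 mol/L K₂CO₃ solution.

La₂(CO₃)₃(s) ⇌ 2 La³⁺(aq) + 3 CO₃²⁻(aq)
The solution already contains CO₃²⁻ at 0.118 mol/L. Let s be the molar solubility of La₂(CO₃)₃.
[CO₃²⁻] ≈ 0.118 mol/L (common ion dominates); [La³⁺] = 2s.
Ksp = [La³⁺]^2[CO₃²⁻]^3 = (2s)^2(0.118)^3
(2s)^2 = 2.67×10⁻³⁴ / (0.118)^3 = 1.63×10⁻³¹
s = 2.02×10⁻¹⁶ mol/L

2.02×10⁻¹⁶ M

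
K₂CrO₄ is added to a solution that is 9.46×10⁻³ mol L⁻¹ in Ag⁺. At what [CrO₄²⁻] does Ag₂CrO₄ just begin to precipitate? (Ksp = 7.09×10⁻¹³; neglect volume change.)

7.92×10⁻⁹ M

The threshold for precipitation is Q = Ksp.
Ag₂CrO₄(s) ⇌ 2 Ag⁺(aq) + CrO₄²⁻(aq)
Ksp = [Ag⁺]^2[CrO₄²⁻] = [CrO₄²⁻](9.46×10⁻³)^2
[CrO₄²⁻] = 7.09×10⁻¹³ / (9.46×10⁻³)^2 = 7.92×10⁻⁹
[CrO₄²⁻] = 7.92×10⁻⁹ mol L⁻¹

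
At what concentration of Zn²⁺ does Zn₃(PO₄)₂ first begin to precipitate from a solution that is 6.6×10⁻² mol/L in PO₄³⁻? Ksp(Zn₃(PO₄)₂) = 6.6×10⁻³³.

Each salt precipitates once Q = Ksp for that salt.
Zn₃(PO₄)₂(s) ⇌ 3 Zn²⁺(aq) + 2 PO₄³⁻(aq)
Ksp = [Zn²⁺]^3[PO₄³⁻]^2 = [Zn²⁺]^3(6.6×10⁻²)^2
[Zn²⁺]^3 = 6.6×10⁻³³ / (6.6×10⁻²)^2 = 1.5×10⁻³⁰
[Zn²⁺] = 1.1×10⁻¹⁰ mol/L

1.1×10⁻¹⁰ M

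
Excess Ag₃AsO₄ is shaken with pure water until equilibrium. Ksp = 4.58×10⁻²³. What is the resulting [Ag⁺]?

Ag₃AsO₄(s) ⇌ 3 Ag⁺(aq) + AsO₄³⁻(aq)
Call the molar solubility s, so that [Ag⁺] = 3s and [AsO₄³⁻] = s.
Ksp = [Ag⁺]^3[AsO₄³⁻] = (3s)^3 · s = 27s^4 = 4.58×10⁻²³
s = 1.14×10⁻⁶ mol L⁻¹
[Ag⁺] = 3s = 3.42×10⁻⁶ mol L⁻¹

3.42×10⁻⁶ M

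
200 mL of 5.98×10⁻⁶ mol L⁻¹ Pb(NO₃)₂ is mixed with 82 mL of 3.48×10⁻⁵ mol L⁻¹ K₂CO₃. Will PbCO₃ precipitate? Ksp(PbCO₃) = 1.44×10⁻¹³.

After mixing, V = 200 mL + 82 mL = 282 mL.
[Pb²⁺] = (5.98×10⁻⁶)(200)/282 = 4.24×10⁻⁶ mol L⁻¹
[CO₃²⁻] = (3.48×10⁻⁵)(82)/282 = 1.01×10⁻⁵ mol L⁻¹
Q = [Pb²⁺][CO₃²⁻] = 4.29×10⁻¹¹
Because Q > Ksp (4.29×10⁻¹¹ vs 1.44×10⁻¹³), a precipitate of PbCO₃ forms.

Yes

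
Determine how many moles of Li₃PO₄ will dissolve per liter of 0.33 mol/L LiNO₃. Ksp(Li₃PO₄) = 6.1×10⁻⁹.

Li₃PO₄(s) ⇌ 3 Li⁺(aq) + PO₄³⁻(aq)
With Li⁺ already at 0.33 mol/L and s small, take [Li⁺] ≈ 0.33 mol/L and [PO₄³⁻] = s.
Ksp = [Li⁺]^3[PO₄³⁻] = (0.33)^3s
s = 6.1×10⁻⁹ / (0.33)^3 = 1.7×10⁻⁷
s = 1.7×10⁻⁷ mol/L

1.7×10⁻⁷ M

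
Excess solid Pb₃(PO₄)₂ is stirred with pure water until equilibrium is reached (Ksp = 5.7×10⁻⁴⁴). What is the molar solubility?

8.8×10⁻¹⁰ M

Pb₃(PO₄)₂(s) ⇌ 3 Pb²⁺(aq) + 2 PO₄³⁻(aq)
Let s be the molar solubility. Then [Pb²⁺] = 3s and [PO₄³⁻] = 2s.
Ksp = [Pb²⁺]^3[PO₄³⁻]^2 = (3s)^3 · (2s)^2 = 108s^5
108s^5 = 5.7×10⁻⁴⁴  ⇒  s^5 = 5.3×10⁻⁴⁶
s = (5.3×10⁻⁴⁶)^(1/5) = 8.8×10⁻¹⁰ mol/L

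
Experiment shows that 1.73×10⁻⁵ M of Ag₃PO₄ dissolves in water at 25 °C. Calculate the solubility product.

Ag₃PO₄(s) ⇌ 3 Ag⁺(aq) + PO₄³⁻(aq)
With molar solubility s: [Ag⁺] = 3s, [PO₄³⁻] = s.
Ksp = [Ag⁺]^3[PO₄³⁻] = (3s)^3 · s = 27s^4
Ksp = 27 × (1.73×10⁻⁵)^4 = 2.42×10⁻¹⁸

Ksp = 2.42×10⁻¹⁸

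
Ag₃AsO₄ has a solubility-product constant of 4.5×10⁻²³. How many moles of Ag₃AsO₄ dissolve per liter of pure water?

1.1×10⁻⁶ M

Ag₃AsO₄(s) ⇌ 3 Ag⁺(aq) + AsO₄³⁻(aq)
Call the molar solubility s, so that [Ag⁺] = 3s and [AsO₄³⁻] = s.
Ksp = [Ag⁺]^3[AsO₄³⁻] = (3s)^3 · s = 27s^4
27s^4 = 4.5×10⁻²³  ⇒  s^4 = 1.7×10⁻²⁴
s = (1.7×10⁻²⁴)^(1/4) = 1.1×10⁻⁶ mol/L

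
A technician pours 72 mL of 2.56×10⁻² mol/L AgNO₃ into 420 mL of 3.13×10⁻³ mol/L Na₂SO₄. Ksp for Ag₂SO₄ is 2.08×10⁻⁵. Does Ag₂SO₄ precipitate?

After mixing, V = 72 mL + 420 mL = 492 mL.
[Ag⁺] = (2.56×10⁻²)(72)/492 = 3.75×10⁻³ mol/L
[SO₄²⁻] = (3.13×10⁻³)(420)/492 = 2.67×10⁻³ mol/L
Q = [Ag⁺]^2[SO₄²⁻] = 3.75×10⁻⁸
Q = 3.75×10⁻⁸ < Ksp = 2.08×10⁻⁵, so the solution is unsaturated and no precipitate forms.

No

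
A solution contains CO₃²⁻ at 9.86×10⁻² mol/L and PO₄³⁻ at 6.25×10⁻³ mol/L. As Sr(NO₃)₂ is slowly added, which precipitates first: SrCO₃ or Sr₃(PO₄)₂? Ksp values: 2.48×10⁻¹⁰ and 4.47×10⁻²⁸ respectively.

SrCO₃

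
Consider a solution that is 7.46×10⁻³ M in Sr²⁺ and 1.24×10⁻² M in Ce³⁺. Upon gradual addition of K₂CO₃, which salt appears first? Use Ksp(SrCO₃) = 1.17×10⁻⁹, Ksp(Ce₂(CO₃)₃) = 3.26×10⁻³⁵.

The threshold for precipitation is Q = Ksp.
For SrCO₃: [CO₃²⁻] = (Ksp/[Sr²⁺]) = 1.57×10⁻⁷ M
For Ce₂(CO₃)₃: [CO₃²⁻] = (Ksp/[Ce³⁺]^2)^(1/3) = 5.96×10⁻¹¹ M
The smaller threshold [CO₃²⁻] is reached first, so Ce₂(CO₃)₃ precipitates first.

Ce₂(CO₃)₃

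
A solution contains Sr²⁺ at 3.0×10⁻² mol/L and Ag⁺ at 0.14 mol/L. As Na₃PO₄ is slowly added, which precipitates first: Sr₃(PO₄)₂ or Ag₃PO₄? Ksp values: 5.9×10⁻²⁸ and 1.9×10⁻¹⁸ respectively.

Ag₃PO₄

The threshold for precipitation is Q = Ksp.
For Sr₃(PO₄)₂: [PO₄³⁻] = (Ksp/[Sr²⁺]^3)^(1/2) = 4.7×10⁻¹² mol/L
For Ag₃PO₄: [PO₄³⁻] = (Ksp/[Ag⁺]^3) = 6.9×10⁻¹⁶ mol/L
Since Ag₃PO₄ needs less PO₄³⁻ to reach saturation, it precipitates first.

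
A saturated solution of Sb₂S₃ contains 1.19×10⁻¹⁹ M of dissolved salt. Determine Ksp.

Sb₂S₃(s) ⇌ 2 Sb³⁺(aq) + 3 S²⁻(aq)
Call the molar solubility s, so that [Sb³⁺] = 2s and [S²⁻] = 3s.
Ksp = [Sb³⁺]^2[S²⁻]^3 = (2s)^2 · (3s)^3 = 108s^5
Ksp = 108 × (1.19×10⁻¹⁹)^5 = 2.58×10⁻⁹³

Ksp = 2.58×10⁻⁹³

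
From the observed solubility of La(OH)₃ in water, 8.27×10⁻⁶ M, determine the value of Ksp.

Ksp = 1.26×10⁻¹⁹

La(OH)₃(s) ⇌ La³⁺(aq) + 3 OH⁻(aq)
Let s be the molar solubility. Then [La³⁺] = s and [OH⁻] = 3s.
Ksp = [La³⁺][OH⁻]^3 = s · (3s)^3 = 27s^4
Ksp = 27 × (8.27×10⁻⁶)^4 = 1.26×10⁻¹⁹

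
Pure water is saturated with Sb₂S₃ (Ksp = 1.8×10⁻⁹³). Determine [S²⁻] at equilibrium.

3.3×10⁻¹⁹ M

Sb₂S₃(s) ⇌ 2 Sb³⁺(aq) + 3 S²⁻(aq)
Let s be the molar solubility. Then [Sb³⁺] = 2s and [S²⁻] = 3s.
Ksp = [Sb³⁺]^2[S²⁻]^3 = (2s)^2 · (3s)^3 = 108s^5 = 1.8×10⁻⁹³
s = 1.1×10⁻¹⁹ M
[S²⁻] = 3s = 3.3×10⁻¹⁹ M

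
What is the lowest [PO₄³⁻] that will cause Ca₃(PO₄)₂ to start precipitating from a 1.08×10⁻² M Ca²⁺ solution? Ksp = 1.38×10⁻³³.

Precipitation of each salt begins when its ion product equals Ksp.
Ca₃(PO₄)₂(s) ⇌ 3 Ca²⁺(aq) + 2 PO₄³⁻(aq)
Ksp = [Ca²⁺]^3[PO₄³⁻]^2 = [PO₄³⁻]^2(1.08×10⁻²)^3
[PO₄³⁻]^2 = 1.38×10⁻³³ / (1.08×10⁻²)^3 = 1.10×10⁻²⁷
[PO₄³⁻] = 3.31×10⁻¹⁴ M

3.31×10⁻¹⁴ M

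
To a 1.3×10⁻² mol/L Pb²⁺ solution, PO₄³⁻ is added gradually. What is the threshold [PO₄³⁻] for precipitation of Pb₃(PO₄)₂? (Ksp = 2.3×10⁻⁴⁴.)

1.0×10⁻¹⁹ M

A salt starts to precipitate once the ion product Q reaches its Ksp.
Pb₃(PO₄)₂(s) ⇌ 3 Pb²⁺(aq) + 2 PO₄³⁻(aq)
Ksp = [Pb²⁺]^3[PO₄³⁻]^2 = [PO₄³⁻]^2(1.3×10⁻²)^3
[PO₄³⁻]^2 = 2.3×10⁻⁴⁴ / (1.3×10⁻²)^3 = 1.0×10⁻³⁸
[PO₄³⁻] = 1.0×10⁻¹⁹ mol/L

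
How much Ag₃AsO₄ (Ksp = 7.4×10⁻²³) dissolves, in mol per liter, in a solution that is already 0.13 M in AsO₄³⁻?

2.8×10⁻⁸ M

Ag₃AsO₄(s) ⇌ 3 Ag⁺(aq) + AsO₄³⁻(aq)
AsO₄³⁻ is already present at 0.13 M. If s mol/L of Ag₃AsO₄ dissolves, [Ag⁺] = 3s while [AsO₄³⁻] ≈ 0.13 M.
Ksp = [Ag⁺]^3[AsO₄³⁻] = (3s)^3(0.13)
(3s)^3 = 7.4×10⁻²³ / (0.13) = 5.7×10⁻²²
s = 2.8×10⁻⁸ M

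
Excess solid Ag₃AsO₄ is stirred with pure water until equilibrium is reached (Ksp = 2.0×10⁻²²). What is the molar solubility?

Ag₃AsO₄(s) ⇌ 3 Ag⁺(aq) + AsO₄³⁻(aq)
For each mole of Ag₃AsO₄ that dissolves per liter, [Ag⁺] = 3s and [AsO₄³⁻] = s; let s denote this solubility.
Ksp = [Ag⁺]^3[AsO₄³⁻] = (3s)^3 · s = 27s^4
27s^4 = 2.0×10⁻²²  ⇒  s^4 = 7.4×10⁻²⁴
s = 1.6×10⁻⁶ mol/L

1.6×10⁻⁶ M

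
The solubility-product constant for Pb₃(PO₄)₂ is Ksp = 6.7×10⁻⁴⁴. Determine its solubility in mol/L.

9.1×10⁻¹⁰ M

Pb₃(PO₄)₂(s) ⇌ 3 Pb²⁺(aq) + 2 PO₄³⁻(aq)
Let s be the molar solubility. Then [Pb²⁺] = 3s and [PO₄³⁻] = 2s.
Ksp = [Pb²⁺]^3[PO₄³⁻]^2 = (3s)^3 · (2s)^2 = 108s^5
108s^5 = 6.7×10⁻⁴⁴  ⇒  s^5 = 6.2×10⁻⁴⁶
s = 9.1×10⁻¹⁰ M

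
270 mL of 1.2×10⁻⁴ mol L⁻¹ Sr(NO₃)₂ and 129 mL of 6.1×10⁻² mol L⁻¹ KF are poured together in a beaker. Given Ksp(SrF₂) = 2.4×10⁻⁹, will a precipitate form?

Yes

Total volume after mixing = 270 + 129 = 399 mL.
[Sr²⁺] = (1.2×10⁻⁴)(270)/399 = 8.1×10⁻⁵ mol L⁻¹
[F⁻] = (6.1×10⁻²)(129)/399 = 2.0×10⁻² mol L⁻¹
Q = [Sr²⁺][F⁻]^2 = 3.2×10⁻⁸
Since Q (3.2×10⁻⁸) exceeds Ksp (2.4×10⁻⁹), SrF₂ will precipitate.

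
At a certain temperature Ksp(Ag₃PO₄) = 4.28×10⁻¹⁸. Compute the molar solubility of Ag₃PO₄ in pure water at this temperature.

2.00×10⁻⁵ M

Ag₃PO₄(s) ⇌ 3 Ag⁺(aq) + PO₄³⁻(aq)
Call the molar solubility s, so that [Ag⁺] = 3s and [PO₄³⁻] = s.
Ksp = [Ag⁺]^3[PO₄³⁻] = (3s)^3 · s = 27s^4
27s^4 = 4.28×10⁻¹⁸  ⇒  s^4 = 1.59×10⁻¹⁹
Taking the 4th root, s = 2.00×10⁻⁵ mol L⁻¹.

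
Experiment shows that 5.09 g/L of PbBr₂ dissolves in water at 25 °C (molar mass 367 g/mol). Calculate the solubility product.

Ksp = 1.07×10⁻⁵

s = (5.09 g L⁻¹)/(367 g mol⁻¹) = 1.3869×10⁻² M
PbBr₂(s) ⇌ Pb²⁺(aq) + 2 Br⁻(aq)
With molar solubility s: [Pb²⁺] = s, [Br⁻] = 2s.
Ksp = [Pb²⁺][Br⁻]^2 = s · (2s)^2 = 4s^3
Ksp = 4 × (1.3869×10⁻²)^3 = 1.07×10⁻⁵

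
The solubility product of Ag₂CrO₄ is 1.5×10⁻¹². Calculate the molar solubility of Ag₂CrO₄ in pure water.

7.2×10⁻⁵ M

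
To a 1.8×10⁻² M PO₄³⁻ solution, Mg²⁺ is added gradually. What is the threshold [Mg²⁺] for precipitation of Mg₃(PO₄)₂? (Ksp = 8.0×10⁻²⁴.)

Precipitation begins when Q = Ksp.
Mg₃(PO₄)₂(s) ⇌ 3 Mg²⁺(aq) + 2 PO₄³⁻(aq)
Ksp = [Mg²⁺]^3[PO₄³⁻]^2 = [Mg²⁺]^3(1.8×10⁻²)^2
[Mg²⁺]^3 = 8.0×10⁻²⁴ / (1.8×10⁻²)^2 = 2.5×10⁻²⁰
[Mg²⁺] = 2.9×10⁻⁷ M

2.9×10⁻⁷ M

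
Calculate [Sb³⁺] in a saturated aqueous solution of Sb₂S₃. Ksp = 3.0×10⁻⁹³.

Sb₂S₃(s) ⇌ 2 Sb³⁺(aq) + 3 S²⁻(aq)
Let s be the molar solubility. Then [Sb³⁺] = 2s and [S²⁻] = 3s.
Ksp = [Sb³⁺]^2[S²⁻]^3 = (2s)^2 · (3s)^3 = 108s^5 = 3.0×10⁻⁹³
s = 1.2×10⁻¹⁹ mol L⁻¹
[Sb³⁺] = 2s = 2.5×10⁻¹⁹ mol L⁻¹

2.5×10⁻¹⁹ M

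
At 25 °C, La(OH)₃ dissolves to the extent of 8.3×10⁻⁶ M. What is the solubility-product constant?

La(OH)₃(s) ⇌ La³⁺(aq) + 3 OH⁻(aq)
For each mole of La(OH)₃ that dissolves per liter, [La³⁺] = s and [OH⁻] = 3s; let s denote this solubility.
Ksp = [La³⁺][OH⁻]^3 = s · (3s)^3 = 27s^4
Ksp = 27 × (8.3×10⁻⁶)^4 = 1.3×10⁻¹⁹

Ksp = 1.3×10⁻¹⁹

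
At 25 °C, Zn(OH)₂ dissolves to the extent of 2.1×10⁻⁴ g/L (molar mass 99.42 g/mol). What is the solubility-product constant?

Convert to molarity: s = 2.1×10⁻⁴ / 99.42 = 2.112×10⁻⁶ mol/L
Zn(OH)₂(s) ⇌ Zn²⁺(aq) + 2 OH⁻(aq)
If s mol/L of Zn(OH)₂ dissolves, [Zn²⁺] = s and [OH⁻] = 2s.
Ksp = [Zn²⁺][OH⁻]^2 = s · (2s)^2 = 4s^3
Ksp = 4 × (2.112×10⁻⁶)^3 = 3.8×10⁻¹⁷

Ksp = 3.8×10⁻¹⁷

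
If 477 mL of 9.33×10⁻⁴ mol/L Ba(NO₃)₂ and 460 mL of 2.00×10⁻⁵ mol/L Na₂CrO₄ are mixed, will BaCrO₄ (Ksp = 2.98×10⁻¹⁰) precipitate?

Total volume after mixing = 477 + 460 = 937 mL.
[Ba²⁺] = (9.33×10⁻⁴)(477)/937 = 4.75×10⁻⁴ mol/L
[CrO₄²⁻] = (2.00×10⁻⁵)(460)/937 = 9.82×10⁻⁶ mol/L
Q = [Ba²⁺][CrO₄²⁻] = 4.66×10⁻⁹
Q = 4.66×10⁻⁹ > Ksp = 2.98×10⁻¹⁰, so the solution is supersaturated and BaCrO₄ precipitates.

Yes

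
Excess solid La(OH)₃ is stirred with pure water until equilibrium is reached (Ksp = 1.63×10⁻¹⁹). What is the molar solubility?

8.81×10⁻⁶ M

La(OH)₃(s) ⇌ La³⁺(aq) + 3 OH⁻(aq)
For each mole of La(OH)₃ that dissolves per liter, [La³⁺] = s and [OH⁻] = 3s; let s denote this solubility.
Ksp = [La³⁺][OH⁻]^3 = s · (3s)^3 = 27s^4
27s^4 = 1.63×10⁻¹⁹  ⇒  s^4 = 6.04×10⁻²¹
Taking the 4th root, s = 8.81×10⁻⁶ mol L⁻¹.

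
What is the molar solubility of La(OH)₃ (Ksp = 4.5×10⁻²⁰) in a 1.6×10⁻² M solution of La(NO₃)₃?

4.7×10⁻⁷ M

La(OH)₃(s) ⇌ La³⁺(aq) + 3 OH⁻(aq)
Let s be the solubility of La(OH)₃ here. The common ion gives [La³⁺] ≈ 1.6×10⁻² M, and [OH⁻] = 3s.
Ksp = [La³⁺][OH⁻]^3 = (1.6×10⁻²)(3s)^3
(3s)^3 = 4.5×10⁻²⁰ / (1.6×10⁻²) = 2.8×10⁻¹⁸
s = 4.7×10⁻⁷ M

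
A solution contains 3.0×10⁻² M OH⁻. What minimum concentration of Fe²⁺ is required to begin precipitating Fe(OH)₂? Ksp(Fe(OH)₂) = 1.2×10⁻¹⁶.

A salt starts to precipitate once the ion product Q reaches its Ksp.
Fe(OH)₂(s) ⇌ Fe²⁺(aq) + 2 OH⁻(aq)
Ksp = [Fe²⁺][OH⁻]^2 = [Fe²⁺](3.0×10⁻²)^2
[Fe²⁺] = 1.2×10⁻¹⁶ / (3.0×10⁻²)^2 = 1.3×10⁻¹³
[Fe²⁺] = 1.3×10⁻¹³ M

1.3×10⁻¹³ M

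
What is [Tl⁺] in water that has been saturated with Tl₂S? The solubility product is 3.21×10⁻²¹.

1.86×10⁻⁷ M

Tl₂S(s) ⇌ 2 Tl⁺(aq) + S²⁻(aq)
Let s be the molar solubility. Then [Tl⁺] = 2s and [S²⁻] = s.
Ksp = [Tl⁺]^2[S²⁻] = (2s)^2 · s = 4s^3 = 3.21×10⁻²¹
s = 9.29×10⁻⁸ mol L⁻¹
[Tl⁺] = 2s = 1.86×10⁻⁷ mol L⁻¹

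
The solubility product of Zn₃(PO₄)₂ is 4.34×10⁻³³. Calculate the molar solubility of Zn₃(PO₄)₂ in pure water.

Zn₃(PO₄)₂(s) ⇌ 3 Zn²⁺(aq) + 2 PO₄³⁻(aq)
If s mol/L of Zn₃(PO₄)₂ dissolves, [Zn²⁺] = 3s and [PO₄³⁻] = 2s.
Ksp = [Zn²⁺]^3[PO₄³⁻]^2 = (3s)^3 · (2s)^2 = 108s^5
108s^5 = 4.34×10⁻³³  ⇒  s^5 = 4.02×10⁻³⁵
s = 1.32×10⁻⁷ mol L⁻¹

1.32×10⁻⁷ M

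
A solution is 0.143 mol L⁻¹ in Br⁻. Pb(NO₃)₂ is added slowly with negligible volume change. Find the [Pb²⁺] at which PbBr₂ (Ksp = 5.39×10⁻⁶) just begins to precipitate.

A salt starts to precipitate once the ion product Q reaches its Ksp.
PbBr₂(s) ⇌ Pb²⁺(aq) + 2 Br⁻(aq)
Ksp = [Pb²⁺][Br⁻]^2 = [Pb²⁺](0.143)^2
[Pb²⁺] = 5.39×10⁻⁶ / (0.143)^2 = 2.64×10⁻⁴
[Pb²⁺] = 2.64×10⁻⁴ mol L⁻¹

2.64×10⁻⁴ M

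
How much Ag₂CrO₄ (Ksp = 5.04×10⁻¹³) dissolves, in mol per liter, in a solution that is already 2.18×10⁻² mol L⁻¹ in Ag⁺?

1.06×10⁻⁹ M

Ag₂CrO₄(s) ⇌ 2 Ag⁺(aq) + CrO₄²⁻(aq)
With Ag⁺ already at 2.18×10⁻² mol L⁻¹ and s small, take [Ag⁺] ≈ 2.18×10⁻² mol L⁻¹ and [CrO₄²⁻] = s.
Ksp = [Ag⁺]^2[CrO₄²⁻] = (2.18×10⁻²)^2s
s = 5.04×10⁻¹³ / (2.18×10⁻²)^2 = 1.06×10⁻⁹
s = 1.06×10⁻⁹ mol L⁻¹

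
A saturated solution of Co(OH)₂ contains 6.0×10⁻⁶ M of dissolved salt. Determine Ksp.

Ksp = 8.6×10⁻¹⁶

Co(OH)₂(s) ⇌ Co²⁺(aq) + 2 OH⁻(aq)
With molar solubility s: [Co²⁺] = s, [OH⁻] = 2s.
Ksp = [Co²⁺][OH⁻]^2 = s · (2s)^2 = 4s^3
Ksp = 4 × (6.0×10⁻⁶)^3 = 8.6×10⁻¹⁶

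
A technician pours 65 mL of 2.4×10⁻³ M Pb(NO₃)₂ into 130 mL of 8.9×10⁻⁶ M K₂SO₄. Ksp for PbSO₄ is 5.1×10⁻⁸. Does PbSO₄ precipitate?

No

The combined volume is 195 mL.
[Pb²⁺] = (2.4×10⁻³)(65)/195 = 8.0×10⁻⁴ M
[SO₄²⁻] = (8.9×10⁻⁶)(130)/195 = 5.9×10⁻⁶ M
Q = [Pb²⁺][SO₄²⁻] = 4.7×10⁻⁹
Since Q (4.7×10⁻⁹) is less than Ksp (5.1×10⁻⁸), no PbSO₄ precipitates.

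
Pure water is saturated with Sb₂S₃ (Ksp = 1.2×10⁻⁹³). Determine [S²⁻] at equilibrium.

3.1×10⁻¹⁹ M

Sb₂S₃(s) ⇌ 2 Sb³⁺(aq) + 3 S²⁻(aq)
With molar solubility s: [Sb³⁺] = 2s, [S²⁻] = 3s.
Ksp = [Sb³⁺]^2[S²⁻]^3 = (2s)^2 · (3s)^3 = 108s^5 = 1.2×10⁻⁹³
s = 1.0×10⁻¹⁹ mol L⁻¹
[S²⁻] = 3s = 3.1×10⁻¹⁹ mol L⁻¹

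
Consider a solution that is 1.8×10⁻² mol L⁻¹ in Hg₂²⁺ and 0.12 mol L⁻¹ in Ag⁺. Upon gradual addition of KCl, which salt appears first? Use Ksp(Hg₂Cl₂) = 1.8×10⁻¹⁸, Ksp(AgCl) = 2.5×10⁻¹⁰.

Precipitation of each salt begins when its ion product equals Ksp.
For Hg₂Cl₂: [Cl⁻] = (Ksp/[Hg₂²⁺])^(1/2) = 1.0×10⁻⁸ mol L⁻¹
For AgCl: [Cl⁻] = (Ksp/[Ag⁺]) = 2.1×10⁻⁹ mol L⁻¹
The smaller threshold [Cl⁻] is reached first, so AgCl precipitates first.

AgCl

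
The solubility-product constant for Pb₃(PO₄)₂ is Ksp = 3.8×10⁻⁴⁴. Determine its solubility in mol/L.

Pb₃(PO₄)₂(s) ⇌ 3 Pb²⁺(aq) + 2 PO₄³⁻(aq)
For each mole of Pb₃(PO₄)₂ that dissolves per liter, [Pb²⁺] = 3s and [PO₄³⁻] = 2s; let s denote this solubility.
Ksp = [Pb²⁺]^3[PO₄³⁻]^2 = (3s)^3 · (2s)^2 = 108s^5
108s^5 = 3.8×10⁻⁴⁴  ⇒  s^5 = 3.5×10⁻⁴⁶
s = 8.1×10⁻¹⁰ mol L⁻¹

8.1×10⁻¹⁰ M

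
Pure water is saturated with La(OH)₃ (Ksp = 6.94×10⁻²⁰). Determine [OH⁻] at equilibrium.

La(OH)₃(s) ⇌ La³⁺(aq) + 3 OH⁻(aq)
If s mol/L of La(OH)₃ dissolves, [La³⁺] = s and [OH⁻] = 3s.
Ksp = [La³⁺][OH⁻]^3 = s · (3s)^3 = 27s^4 = 6.94×10⁻²⁰
s = 7.12×10⁻⁶ M
[OH⁻] = 3s = 2.14×10⁻⁵ M

2.14×10⁻⁵ M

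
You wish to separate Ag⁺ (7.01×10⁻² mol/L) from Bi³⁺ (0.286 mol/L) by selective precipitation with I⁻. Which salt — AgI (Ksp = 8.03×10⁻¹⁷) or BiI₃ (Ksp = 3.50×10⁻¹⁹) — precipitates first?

A salt starts to precipitate once the ion product Q reaches its Ksp.
For AgI: [I⁻] = (Ksp/[Ag⁺]) = 1.15×10⁻¹⁵ mol/L
For BiI₃: [I⁻] = (Ksp/[Bi³⁺])^(1/3) = 1.07×10⁻⁶ mol/L
Since AgI needs less I⁻ to reach saturation, it precipitates first.

AgI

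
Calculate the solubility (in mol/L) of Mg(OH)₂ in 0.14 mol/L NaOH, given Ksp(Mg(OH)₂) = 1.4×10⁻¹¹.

7.1×10⁻¹⁰ M

Mg(OH)₂(s) ⇌ Mg²⁺(aq) + 2 OH⁻(aq)
With OH⁻ already at 0.14 mol/L and s small, take [OH⁻] ≈ 0.14 mol/L and [Mg²⁺] = s.
Ksp = [Mg²⁺][OH⁻]^2 = s(0.14)^2
s = 1.4×10⁻¹¹ / (0.14)^2 = 7.1×10⁻¹⁰
s = 7.1×10⁻¹⁰ mol/L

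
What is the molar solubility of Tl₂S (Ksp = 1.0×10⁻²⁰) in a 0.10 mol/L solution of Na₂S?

Tl₂S(s) ⇌ 2 Tl⁺(aq) + S²⁻(aq)
The solution already contains S²⁻ at 0.10 mol/L. Let s be the molar solubility of Tl₂S.
[S²⁻] ≈ 0.10 mol/L (common ion dominates); [Tl⁺] = 2s.
Ksp = [Tl⁺]^2[S²⁻] = (2s)^2(0.10)
(2s)^2 = 1.0×10⁻²⁰ / (0.10) = 1.0×10⁻¹⁹
s = 1.6×10⁻¹⁰ mol/L

1.6×10⁻¹⁰ M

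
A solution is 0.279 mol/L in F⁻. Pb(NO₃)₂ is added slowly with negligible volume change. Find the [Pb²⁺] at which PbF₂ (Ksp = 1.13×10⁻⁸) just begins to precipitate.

1.45×10⁻⁷ M

Precipitation begins when Q = Ksp.
PbF₂(s) ⇌ Pb²⁺(aq) + 2 F⁻(aq)
Ksp = [Pb²⁺][F⁻]^2 = [Pb²⁺](0.279)^2
[Pb²⁺] = 1.13×10⁻⁸ / (0.279)^2 = 1.45×10⁻⁷
[Pb²⁺] = 1.45×10⁻⁷ mol/L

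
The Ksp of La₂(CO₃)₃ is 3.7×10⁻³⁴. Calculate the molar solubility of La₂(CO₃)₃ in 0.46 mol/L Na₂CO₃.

3.1×10⁻¹⁷ M

La₂(CO₃)₃(s) ⇌ 2 La³⁺(aq) + 3 CO₃²⁻(aq)
Let s be the solubility of La₂(CO₃)₃ here. The common ion gives [CO₃²⁻] ≈ 0.46 mol/L, and [La³⁺] = 2s.
Ksp = [La³⁺]^2[CO₃²⁻]^3 = (2s)^2(0.46)^3
(2s)^2 = 3.7×10⁻³⁴ / (0.46)^3 = 3.8×10⁻³³
s = 3.1×10⁻¹⁷ mol/L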